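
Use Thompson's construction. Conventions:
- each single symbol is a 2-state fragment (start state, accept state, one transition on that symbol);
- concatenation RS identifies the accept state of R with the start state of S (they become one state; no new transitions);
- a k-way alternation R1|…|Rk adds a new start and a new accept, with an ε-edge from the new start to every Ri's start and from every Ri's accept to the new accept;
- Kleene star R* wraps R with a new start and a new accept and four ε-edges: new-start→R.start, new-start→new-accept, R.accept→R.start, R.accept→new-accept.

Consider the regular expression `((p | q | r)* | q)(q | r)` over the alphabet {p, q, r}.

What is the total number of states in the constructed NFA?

Per subexpression:
Each of the 6 symbol leaves contributes a 2-state fragment.
  p | q | r = 8 states
  (p | q | r)* = 10 states
  (p | q | r)* | q = 14 states
  q | r = 6 states
  ((p | q | r)* | q)(q | r) = 19 states

19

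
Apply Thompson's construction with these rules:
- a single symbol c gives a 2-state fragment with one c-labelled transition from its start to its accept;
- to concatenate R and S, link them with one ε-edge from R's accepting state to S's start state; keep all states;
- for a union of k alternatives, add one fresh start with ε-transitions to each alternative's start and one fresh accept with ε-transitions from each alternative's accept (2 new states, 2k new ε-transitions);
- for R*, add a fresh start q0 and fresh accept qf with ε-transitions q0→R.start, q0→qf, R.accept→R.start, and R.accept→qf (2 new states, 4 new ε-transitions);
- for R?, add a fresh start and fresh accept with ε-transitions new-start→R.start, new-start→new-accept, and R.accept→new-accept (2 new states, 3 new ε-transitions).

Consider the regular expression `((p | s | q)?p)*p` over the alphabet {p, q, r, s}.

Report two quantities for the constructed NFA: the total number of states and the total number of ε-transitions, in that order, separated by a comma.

Bottom-up over the parse tree:
Each of the 5 symbol leaves contributes 2 states and 0 ε-transitions.
  p | s | q = 8 states, 6 ε-transitions
  (p | s | q)? = 10 states, 9 ε-transitions
  (p | s | q)?p = 12 states, 10 ε-transitions
  ((p | s | q)?p)* = 14 states, 14 ε-transitions
  ((p | s | q)?p)*p = 16 states, 15 ε-transitions

16, 15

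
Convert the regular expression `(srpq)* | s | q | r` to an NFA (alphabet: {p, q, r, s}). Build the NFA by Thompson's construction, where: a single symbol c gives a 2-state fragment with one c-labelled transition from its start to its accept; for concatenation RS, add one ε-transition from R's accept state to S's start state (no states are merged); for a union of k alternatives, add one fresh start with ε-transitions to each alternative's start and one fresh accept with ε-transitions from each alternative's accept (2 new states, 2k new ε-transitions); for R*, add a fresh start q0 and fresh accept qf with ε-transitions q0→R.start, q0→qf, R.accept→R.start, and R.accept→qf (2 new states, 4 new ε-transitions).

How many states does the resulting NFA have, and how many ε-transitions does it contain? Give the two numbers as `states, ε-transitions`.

18, 15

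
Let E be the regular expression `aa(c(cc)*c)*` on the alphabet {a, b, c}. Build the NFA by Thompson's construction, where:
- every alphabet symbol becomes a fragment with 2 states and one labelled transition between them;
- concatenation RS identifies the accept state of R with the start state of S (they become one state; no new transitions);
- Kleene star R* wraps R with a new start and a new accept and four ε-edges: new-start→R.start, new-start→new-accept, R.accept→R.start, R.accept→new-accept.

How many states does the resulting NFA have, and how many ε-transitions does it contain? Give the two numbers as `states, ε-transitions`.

11, 8

Building bottom-up:
Each of the 6 symbol leaves contributes 2 states and 0 ε-transitions.
  cc = 3 states, 0 ε-transitions
  (cc)* = 5 states, 4 ε-transitions
  c(cc)*c = 7 states, 4 ε-transitions
  (c(cc)*c)* = 9 states, 8 ε-transitions
  aa(c(cc)*c)* = 11 states, 8 ε-transitions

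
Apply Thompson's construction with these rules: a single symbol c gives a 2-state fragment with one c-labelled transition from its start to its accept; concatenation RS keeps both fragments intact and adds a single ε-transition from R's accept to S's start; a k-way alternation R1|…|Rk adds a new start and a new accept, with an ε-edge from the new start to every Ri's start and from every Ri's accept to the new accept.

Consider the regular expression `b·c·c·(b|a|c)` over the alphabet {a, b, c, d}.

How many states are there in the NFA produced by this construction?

Recursing over subexpressions:
Each of the 6 symbol leaves contributes a 2-state fragment.
  b|a|c = 8 states
  b·c·c·(b|a|c) = 14 states

14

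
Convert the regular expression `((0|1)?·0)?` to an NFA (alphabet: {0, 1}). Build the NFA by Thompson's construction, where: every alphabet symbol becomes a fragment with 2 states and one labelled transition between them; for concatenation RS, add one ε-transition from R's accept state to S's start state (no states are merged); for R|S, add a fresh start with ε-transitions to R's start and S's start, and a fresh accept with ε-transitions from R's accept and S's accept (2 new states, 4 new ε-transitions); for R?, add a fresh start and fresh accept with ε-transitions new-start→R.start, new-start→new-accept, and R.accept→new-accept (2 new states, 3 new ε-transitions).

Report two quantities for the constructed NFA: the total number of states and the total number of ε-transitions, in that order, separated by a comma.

12, 11

Per subexpression:
Each of the 3 symbol leaves contributes 2 states and 0 ε-transitions.
  0|1 = 6 states, 4 ε-transitions
  (0|1)? = 8 states, 7 ε-transitions
  (0|1)?·0 = 10 states, 8 ε-transitions
  ((0|1)?·0)? = 12 states, 11 ε-transitions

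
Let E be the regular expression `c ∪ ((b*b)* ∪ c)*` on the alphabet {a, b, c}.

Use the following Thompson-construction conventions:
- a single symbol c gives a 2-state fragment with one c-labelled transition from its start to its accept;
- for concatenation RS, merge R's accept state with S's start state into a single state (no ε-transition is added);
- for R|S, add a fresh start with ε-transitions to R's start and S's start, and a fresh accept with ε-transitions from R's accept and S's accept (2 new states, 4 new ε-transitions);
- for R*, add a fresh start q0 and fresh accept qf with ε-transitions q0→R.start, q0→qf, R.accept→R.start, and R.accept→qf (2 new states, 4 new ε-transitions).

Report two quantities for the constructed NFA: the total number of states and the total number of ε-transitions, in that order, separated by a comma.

17, 20

Building bottom-up:
Each of the 4 symbol leaves contributes 2 states and 0 ε-transitions.
  b* = 4 states, 4 ε-transitions
  b*b = 5 states, 4 ε-transitions
  (b*b)* = 7 states, 8 ε-transitions
  (b*b)* ∪ c = 11 states, 12 ε-transitions
  ((b*b)* ∪ c)* = 13 states, 16 ε-transitions
  c ∪ ((b*b)* ∪ c)* = 17 states, 20 ε-transitions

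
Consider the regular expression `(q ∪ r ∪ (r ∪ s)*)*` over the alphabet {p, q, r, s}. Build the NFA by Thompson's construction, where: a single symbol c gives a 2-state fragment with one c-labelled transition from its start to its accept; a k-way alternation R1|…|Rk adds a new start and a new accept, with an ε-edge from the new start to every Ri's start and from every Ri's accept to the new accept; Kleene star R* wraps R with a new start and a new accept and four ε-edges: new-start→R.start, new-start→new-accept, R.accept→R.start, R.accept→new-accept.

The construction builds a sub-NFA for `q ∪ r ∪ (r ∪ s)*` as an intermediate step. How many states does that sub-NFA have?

14

Fragment for `q ∪ r ∪ (r ∪ s)*`:
Each of the 4 symbol leaves contributes a 2-state fragment.
  r ∪ s — 6 states
  (r ∪ s)* — 8 states
  q ∪ r ∪ (r ∪ s)* — 14 states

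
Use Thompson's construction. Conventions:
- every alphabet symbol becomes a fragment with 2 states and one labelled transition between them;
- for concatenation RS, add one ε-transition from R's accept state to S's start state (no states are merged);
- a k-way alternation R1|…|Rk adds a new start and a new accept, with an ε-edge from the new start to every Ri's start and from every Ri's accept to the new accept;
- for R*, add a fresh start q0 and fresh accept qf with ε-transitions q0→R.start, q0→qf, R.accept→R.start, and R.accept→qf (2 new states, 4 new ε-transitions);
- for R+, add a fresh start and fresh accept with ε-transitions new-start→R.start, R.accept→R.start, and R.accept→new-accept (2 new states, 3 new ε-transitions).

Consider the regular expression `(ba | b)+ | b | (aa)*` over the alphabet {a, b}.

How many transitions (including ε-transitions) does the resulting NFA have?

By structural recursion:
Each of the 6 symbol leaves contributes 1 transition (1 symbol, 0 ε).
  ba : 3 transitions (2 symbol, 1 ε)
  ba | b : 8 transitions (3 symbol, 5 ε)
  (ba | b)+ : 11 transitions (3 symbol, 8 ε)
  aa : 3 transitions (2 symbol, 1 ε)
  (aa)* : 7 transitions (2 symbol, 5 ε)
  (ba | b)+ | b | (aa)* : 25 transitions (6 symbol, 19 ε)

25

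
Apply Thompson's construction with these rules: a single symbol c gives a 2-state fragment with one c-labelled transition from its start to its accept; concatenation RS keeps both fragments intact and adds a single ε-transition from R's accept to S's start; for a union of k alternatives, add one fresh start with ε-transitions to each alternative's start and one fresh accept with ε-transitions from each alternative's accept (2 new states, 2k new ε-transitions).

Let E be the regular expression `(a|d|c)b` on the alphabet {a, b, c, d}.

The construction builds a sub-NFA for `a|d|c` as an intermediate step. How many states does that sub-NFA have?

Fragment for `a|d|c`:
Each of the 3 symbol leaves contributes a 2-state fragment.
  a|d|c = 8 states

8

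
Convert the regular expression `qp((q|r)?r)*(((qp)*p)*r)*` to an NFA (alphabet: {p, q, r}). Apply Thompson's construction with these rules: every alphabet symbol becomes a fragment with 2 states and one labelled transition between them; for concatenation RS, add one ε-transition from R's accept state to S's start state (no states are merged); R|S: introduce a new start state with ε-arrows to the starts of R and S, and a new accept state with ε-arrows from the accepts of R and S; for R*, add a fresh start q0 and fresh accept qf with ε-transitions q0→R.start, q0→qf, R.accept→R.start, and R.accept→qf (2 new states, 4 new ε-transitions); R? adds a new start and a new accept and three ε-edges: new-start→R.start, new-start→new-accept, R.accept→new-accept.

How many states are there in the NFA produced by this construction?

30

Bottom-up over the parse tree:
Each of the 9 symbol leaves contributes a 2-state fragment.
  q|r → 6 states
  (q|r)? → 8 states
  (q|r)?r → 10 states
  ((q|r)?r)* → 12 states
  qp → 4 states
  (qp)* → 6 states
  (qp)*p → 8 states
  ((qp)*p)* → 10 states
  ((qp)*p)*r → 12 states
  (((qp)*p)*r)* → 14 states
  qp((q|r)?r)*(((qp)*p)*r)* → 30 states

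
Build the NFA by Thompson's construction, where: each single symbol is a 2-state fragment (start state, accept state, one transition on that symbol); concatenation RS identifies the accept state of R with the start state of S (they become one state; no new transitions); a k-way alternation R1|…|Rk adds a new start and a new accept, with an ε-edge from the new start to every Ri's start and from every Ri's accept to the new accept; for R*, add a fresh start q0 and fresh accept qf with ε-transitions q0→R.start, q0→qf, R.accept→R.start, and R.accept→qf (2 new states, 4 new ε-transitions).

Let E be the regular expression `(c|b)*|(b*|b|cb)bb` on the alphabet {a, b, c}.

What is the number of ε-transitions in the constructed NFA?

22

Building bottom-up:
Each of the 8 symbol leaves contributes 0 ε-transitions.
  c|b : 4 ε-transitions
  (c|b)* : 8 ε-transitions
  b* : 4 ε-transitions
  cb : 0 ε-transitions
  b*|b|cb : 10 ε-transitions
  (b*|b|cb)bb : 10 ε-transitions
  (c|b)*|(b*|b|cb)bb : 22 ε-transitions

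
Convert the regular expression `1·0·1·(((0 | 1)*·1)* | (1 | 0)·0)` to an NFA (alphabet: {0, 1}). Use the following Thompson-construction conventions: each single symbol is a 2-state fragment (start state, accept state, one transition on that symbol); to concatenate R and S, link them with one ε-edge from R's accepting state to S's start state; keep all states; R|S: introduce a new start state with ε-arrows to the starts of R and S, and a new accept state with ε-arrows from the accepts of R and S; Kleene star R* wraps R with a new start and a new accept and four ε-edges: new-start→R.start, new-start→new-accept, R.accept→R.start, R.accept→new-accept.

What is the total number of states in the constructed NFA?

28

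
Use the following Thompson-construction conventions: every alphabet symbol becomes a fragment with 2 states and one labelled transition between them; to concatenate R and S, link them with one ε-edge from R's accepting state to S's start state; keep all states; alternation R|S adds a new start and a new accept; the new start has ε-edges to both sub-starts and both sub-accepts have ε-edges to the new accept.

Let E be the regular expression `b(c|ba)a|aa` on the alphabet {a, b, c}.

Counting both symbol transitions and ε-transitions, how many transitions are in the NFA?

19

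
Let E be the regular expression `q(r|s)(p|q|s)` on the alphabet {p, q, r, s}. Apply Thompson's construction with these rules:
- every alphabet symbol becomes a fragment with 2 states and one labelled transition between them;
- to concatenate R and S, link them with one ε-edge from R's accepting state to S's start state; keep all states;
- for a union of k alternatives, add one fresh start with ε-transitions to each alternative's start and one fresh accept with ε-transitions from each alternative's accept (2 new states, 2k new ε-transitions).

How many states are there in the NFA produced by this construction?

16

Bottom-up over the parse tree:
Each of the 6 symbol leaves contributes a 2-state fragment.
  r|s — 6 states
  p|q|s — 8 states
  q(r|s)(p|q|s) — 16 states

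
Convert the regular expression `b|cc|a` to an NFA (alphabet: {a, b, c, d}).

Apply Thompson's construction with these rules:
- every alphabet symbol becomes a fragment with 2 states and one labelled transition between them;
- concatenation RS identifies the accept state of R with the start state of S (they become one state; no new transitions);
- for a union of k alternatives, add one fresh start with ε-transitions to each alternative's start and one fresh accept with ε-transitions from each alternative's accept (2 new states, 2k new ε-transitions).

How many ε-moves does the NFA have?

6

Recursing over subexpressions:
Each of the 4 symbol leaves contributes 0 ε-transitions.
  cc — 0 ε-transitions
  b|cc|a — 6 ε-transitions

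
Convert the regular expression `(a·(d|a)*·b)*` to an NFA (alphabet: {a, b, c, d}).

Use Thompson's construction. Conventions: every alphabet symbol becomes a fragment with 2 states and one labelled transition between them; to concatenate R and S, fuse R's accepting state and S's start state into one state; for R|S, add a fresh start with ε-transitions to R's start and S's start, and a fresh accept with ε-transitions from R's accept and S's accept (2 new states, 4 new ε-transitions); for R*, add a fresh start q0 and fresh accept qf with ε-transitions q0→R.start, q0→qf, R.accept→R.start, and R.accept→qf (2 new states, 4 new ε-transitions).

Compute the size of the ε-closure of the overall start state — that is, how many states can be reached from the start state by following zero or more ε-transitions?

Work bottom-up. For each fragment F, track |ε-closure(F.start)| and whether F's accept lies in that closure (i.e. whether F accepts ε). A single-symbol fragment has closure size 1 and does not accept ε.
  d|a → new start ε-reaches every alternative's start; none of them accept ε, so the new accept is not reached: C = 1 + 1 + 1 = 3
  (d|a)* → new start has ε-edges to the inner start and to the new accept, so C = 2 + 3 = 5
  a·(d|a)*·b → C equals the left operand's closure size = 1 (its accept is not ε-reachable, so the closure stops there)
  (a·(d|a)*·b)* → C = 1 (new start) + 1 (body) + 1 (new accept) = 3

3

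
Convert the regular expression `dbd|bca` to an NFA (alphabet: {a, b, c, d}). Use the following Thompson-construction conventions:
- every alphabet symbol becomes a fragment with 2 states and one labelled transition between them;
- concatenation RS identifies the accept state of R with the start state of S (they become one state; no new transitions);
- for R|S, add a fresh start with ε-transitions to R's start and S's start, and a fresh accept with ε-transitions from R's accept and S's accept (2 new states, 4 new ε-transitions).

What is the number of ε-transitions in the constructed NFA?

4

Building bottom-up:
Each of the 6 symbol leaves contributes 0 ε-transitions.
  dbd : 0 ε-transitions
  bca : 0 ε-transitions
  dbd|bca : 4 ε-transitions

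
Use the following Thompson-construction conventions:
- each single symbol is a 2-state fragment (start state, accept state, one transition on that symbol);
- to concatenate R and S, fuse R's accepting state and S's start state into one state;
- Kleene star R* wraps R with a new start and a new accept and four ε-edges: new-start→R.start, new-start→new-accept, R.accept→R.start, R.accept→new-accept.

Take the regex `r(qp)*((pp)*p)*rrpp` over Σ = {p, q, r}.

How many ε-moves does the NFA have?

Bottom-up over the parse tree:
Each of the 10 symbol leaves contributes 0 ε-transitions.
  qp — 0 ε-transitions
  (qp)* — 4 ε-transitions
  pp — 0 ε-transitions
  (pp)* — 4 ε-transitions
  (pp)*p — 4 ε-transitions
  ((pp)*p)* — 8 ε-transitions
  r(qp)*((pp)*p)*rrpp — 12 ε-transitions

12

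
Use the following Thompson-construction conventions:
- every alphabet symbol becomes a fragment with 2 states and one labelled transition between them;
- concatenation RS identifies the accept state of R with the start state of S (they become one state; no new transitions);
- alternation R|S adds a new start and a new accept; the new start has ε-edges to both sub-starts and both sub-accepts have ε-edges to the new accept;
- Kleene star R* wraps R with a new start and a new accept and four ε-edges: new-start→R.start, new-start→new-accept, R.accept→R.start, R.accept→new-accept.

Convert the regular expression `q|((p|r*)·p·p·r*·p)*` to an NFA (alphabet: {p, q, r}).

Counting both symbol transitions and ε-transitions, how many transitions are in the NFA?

Building bottom-up:
Each of the 7 symbol leaves contributes 1 transition (1 symbol, 0 ε).
  r* : 5 transitions (1 symbol, 4 ε)
  p|r* : 10 transitions (2 symbol, 8 ε)
  r* : 5 transitions (1 symbol, 4 ε)
  (p|r*)·p·p·r*·p : 18 transitions (6 symbol, 12 ε)
  ((p|r*)·p·p·r*·p)* : 22 transitions (6 symbol, 16 ε)
  q|((p|r*)·p·p·r*·p)* : 27 transitions (7 symbol, 20 ε)

27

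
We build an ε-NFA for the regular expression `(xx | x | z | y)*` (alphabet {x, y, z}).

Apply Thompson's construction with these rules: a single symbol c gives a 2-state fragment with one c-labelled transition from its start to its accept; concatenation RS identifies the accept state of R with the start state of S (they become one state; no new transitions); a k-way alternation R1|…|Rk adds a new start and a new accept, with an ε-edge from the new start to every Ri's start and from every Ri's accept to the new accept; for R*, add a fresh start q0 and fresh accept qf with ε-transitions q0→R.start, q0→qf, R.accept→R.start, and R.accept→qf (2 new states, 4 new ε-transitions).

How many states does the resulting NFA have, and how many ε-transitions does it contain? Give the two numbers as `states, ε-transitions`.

Building bottom-up:
Each of the 5 symbol leaves contributes 2 states and 0 ε-transitions.
  xx — 3 states, 0 ε-transitions
  xx | x | z | y — 11 states, 8 ε-transitions
  (xx | x | z | y)* — 13 states, 12 ε-transitions

13, 12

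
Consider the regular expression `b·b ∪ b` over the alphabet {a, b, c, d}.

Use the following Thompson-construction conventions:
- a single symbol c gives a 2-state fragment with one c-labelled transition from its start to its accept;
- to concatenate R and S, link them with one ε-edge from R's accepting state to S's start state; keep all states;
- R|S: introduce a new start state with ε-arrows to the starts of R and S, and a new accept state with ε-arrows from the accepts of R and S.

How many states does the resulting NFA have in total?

Per subexpression:
Each of the 3 symbol leaves contributes a 2-state fragment.
  b·b = 4 states
  b·b ∪ b = 8 states

8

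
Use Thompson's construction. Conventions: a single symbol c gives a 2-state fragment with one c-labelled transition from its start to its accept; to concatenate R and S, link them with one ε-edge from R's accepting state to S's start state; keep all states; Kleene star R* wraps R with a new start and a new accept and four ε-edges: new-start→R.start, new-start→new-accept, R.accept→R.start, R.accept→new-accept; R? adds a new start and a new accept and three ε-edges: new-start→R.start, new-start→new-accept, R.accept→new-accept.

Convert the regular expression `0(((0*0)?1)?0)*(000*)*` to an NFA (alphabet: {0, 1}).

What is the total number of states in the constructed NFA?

28

Recursing over subexpressions:
Each of the 8 symbol leaves contributes a 2-state fragment.
  0* → 4 states
  0*0 → 6 states
  (0*0)? → 8 states
  (0*0)?1 → 10 states
  ((0*0)?1)? → 12 states
  ((0*0)?1)?0 → 14 states
  (((0*0)?1)?0)* → 16 states
  0* → 4 states
  000* → 8 states
  (000*)* → 10 states
  0(((0*0)?1)?0)*(000*)* → 28 states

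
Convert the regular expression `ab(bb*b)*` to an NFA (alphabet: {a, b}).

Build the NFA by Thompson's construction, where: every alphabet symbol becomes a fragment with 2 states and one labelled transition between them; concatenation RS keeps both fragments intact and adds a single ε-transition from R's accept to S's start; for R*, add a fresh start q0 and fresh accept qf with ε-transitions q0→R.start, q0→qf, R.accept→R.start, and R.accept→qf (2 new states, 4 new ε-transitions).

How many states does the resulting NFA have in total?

14

Recursing over subexpressions:
Each of the 5 symbol leaves contributes a 2-state fragment.
  b* — 4 states
  bb*b — 8 states
  (bb*b)* — 10 states
  ab(bb*b)* — 14 states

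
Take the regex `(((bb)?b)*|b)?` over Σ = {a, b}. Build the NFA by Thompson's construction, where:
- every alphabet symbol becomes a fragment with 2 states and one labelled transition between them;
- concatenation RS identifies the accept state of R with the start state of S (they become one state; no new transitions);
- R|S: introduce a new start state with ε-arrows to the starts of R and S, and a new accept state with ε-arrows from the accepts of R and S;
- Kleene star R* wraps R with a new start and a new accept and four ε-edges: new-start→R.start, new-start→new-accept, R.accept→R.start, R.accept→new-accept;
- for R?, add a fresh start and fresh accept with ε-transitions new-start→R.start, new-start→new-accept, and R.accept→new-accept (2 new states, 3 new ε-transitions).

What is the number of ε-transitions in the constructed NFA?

By structural recursion:
Each of the 4 symbol leaves contributes 0 ε-transitions.
  bb : 0 ε-transitions
  (bb)? : 3 ε-transitions
  (bb)?b : 3 ε-transitions
  ((bb)?b)* : 7 ε-transitions
  ((bb)?b)*|b : 11 ε-transitions
  (((bb)?b)*|b)? : 14 ε-transitions

14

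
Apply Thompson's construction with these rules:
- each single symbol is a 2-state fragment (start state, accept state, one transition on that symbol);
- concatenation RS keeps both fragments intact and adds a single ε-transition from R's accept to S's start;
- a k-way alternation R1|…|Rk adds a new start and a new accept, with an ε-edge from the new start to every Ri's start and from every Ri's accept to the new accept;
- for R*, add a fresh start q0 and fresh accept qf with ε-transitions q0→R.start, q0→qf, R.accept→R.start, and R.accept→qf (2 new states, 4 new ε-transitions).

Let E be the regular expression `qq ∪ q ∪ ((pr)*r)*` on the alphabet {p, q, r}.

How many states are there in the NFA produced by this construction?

Building bottom-up:
Each of the 6 symbol leaves contributes a 2-state fragment.
  qq — 4 states
  pr — 4 states
  (pr)* — 6 states
  (pr)*r — 8 states
  ((pr)*r)* — 10 states
  qq ∪ q ∪ ((pr)*r)* — 18 states

18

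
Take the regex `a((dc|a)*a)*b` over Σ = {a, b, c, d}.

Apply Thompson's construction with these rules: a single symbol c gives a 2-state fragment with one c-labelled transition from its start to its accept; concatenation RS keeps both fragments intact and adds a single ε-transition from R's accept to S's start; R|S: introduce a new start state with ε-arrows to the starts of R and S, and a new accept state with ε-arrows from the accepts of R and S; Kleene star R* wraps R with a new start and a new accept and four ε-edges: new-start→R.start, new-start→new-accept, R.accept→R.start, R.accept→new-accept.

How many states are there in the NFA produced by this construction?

18

Recursing over subexpressions:
Each of the 6 symbol leaves contributes a 2-state fragment.
  dc → 4 states
  dc|a → 8 states
  (dc|a)* → 10 states
  (dc|a)*a → 12 states
  ((dc|a)*a)* → 14 states
  a((dc|a)*a)*b → 18 states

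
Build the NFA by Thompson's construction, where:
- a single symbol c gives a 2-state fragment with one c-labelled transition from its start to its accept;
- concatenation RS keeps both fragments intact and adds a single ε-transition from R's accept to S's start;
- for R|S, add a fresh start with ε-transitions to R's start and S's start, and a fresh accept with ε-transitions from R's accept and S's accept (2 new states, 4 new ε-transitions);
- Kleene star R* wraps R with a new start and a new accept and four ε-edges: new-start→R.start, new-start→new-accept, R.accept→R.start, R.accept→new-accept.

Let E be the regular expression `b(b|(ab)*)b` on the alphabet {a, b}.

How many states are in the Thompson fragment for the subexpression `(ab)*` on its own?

Fragment for `(ab)*`:
Each of the 2 symbol leaves contributes a 2-state fragment.
  ab : 4 states
  (ab)* : 6 states

6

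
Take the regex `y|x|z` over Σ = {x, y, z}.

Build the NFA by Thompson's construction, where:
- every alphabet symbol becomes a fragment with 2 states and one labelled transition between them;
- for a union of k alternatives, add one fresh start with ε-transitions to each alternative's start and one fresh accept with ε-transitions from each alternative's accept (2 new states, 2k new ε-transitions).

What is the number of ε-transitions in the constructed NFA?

Recursing over subexpressions:
Each of the 3 symbol leaves contributes 0 ε-transitions.
  y|x|z = 6 ε-transitions

6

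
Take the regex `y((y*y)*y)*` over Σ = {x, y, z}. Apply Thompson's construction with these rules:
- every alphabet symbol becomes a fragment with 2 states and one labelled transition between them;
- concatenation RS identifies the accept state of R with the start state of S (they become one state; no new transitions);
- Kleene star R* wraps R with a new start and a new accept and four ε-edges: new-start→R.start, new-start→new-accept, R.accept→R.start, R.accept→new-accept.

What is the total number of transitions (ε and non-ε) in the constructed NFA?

16

Bottom-up over the parse tree:
Each of the 4 symbol leaves contributes 1 transition (1 symbol, 0 ε).
  y* : 5 transitions (1 symbol, 4 ε)
  y*y : 6 transitions (2 symbol, 4 ε)
  (y*y)* : 10 transitions (2 symbol, 8 ε)
  (y*y)*y : 11 transitions (3 symbol, 8 ε)
  ((y*y)*y)* : 15 transitions (3 symbol, 12 ε)
  y((y*y)*y)* : 16 transitions (4 symbol, 12 ε)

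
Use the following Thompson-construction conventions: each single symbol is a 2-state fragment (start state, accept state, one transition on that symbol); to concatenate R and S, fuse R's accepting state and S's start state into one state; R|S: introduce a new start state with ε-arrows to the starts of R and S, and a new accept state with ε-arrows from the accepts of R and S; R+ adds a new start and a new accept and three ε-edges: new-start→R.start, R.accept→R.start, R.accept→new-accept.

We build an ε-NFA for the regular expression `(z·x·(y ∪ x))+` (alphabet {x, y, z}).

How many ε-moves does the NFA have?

7

By structural recursion:
Each of the 4 symbol leaves contributes 0 ε-transitions.
  y ∪ x → 4 ε-transitions
  z·x·(y ∪ x) → 4 ε-transitions
  (z·x·(y ∪ x))+ → 7 ε-transitions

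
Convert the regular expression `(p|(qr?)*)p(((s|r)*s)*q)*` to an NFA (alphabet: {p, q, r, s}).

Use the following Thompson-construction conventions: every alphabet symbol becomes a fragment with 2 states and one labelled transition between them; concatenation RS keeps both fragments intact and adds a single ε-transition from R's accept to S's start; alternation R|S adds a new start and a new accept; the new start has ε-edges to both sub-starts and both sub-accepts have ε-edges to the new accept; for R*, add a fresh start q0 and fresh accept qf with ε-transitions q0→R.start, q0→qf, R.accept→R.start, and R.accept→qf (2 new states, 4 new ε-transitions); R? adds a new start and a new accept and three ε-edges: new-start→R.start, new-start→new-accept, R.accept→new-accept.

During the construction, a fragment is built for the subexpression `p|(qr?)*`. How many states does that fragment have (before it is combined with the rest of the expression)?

Fragment for `p|(qr?)*`:
Each of the 3 symbol leaves contributes a 2-state fragment.
  r? — 4 states
  qr? — 6 states
  (qr?)* — 8 states
  p|(qr?)* — 12 states

12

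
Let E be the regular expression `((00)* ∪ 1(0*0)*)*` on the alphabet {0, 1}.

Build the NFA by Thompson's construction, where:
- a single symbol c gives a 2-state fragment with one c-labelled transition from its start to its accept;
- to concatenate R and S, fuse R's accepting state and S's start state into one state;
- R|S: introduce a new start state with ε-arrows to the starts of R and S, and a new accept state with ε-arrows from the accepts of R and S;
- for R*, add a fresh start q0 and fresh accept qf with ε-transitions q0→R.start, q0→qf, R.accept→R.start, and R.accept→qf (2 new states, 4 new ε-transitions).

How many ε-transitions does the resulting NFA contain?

20

Per subexpression:
Each of the 5 symbol leaves contributes 0 ε-transitions.
  00 — 0 ε-transitions
  (00)* — 4 ε-transitions
  0* — 4 ε-transitions
  0*0 — 4 ε-transitions
  (0*0)* — 8 ε-transitions
  1(0*0)* — 8 ε-transitions
  (00)* ∪ 1(0*0)* — 16 ε-transitions
  ((00)* ∪ 1(0*0)*)* — 20 ε-transitions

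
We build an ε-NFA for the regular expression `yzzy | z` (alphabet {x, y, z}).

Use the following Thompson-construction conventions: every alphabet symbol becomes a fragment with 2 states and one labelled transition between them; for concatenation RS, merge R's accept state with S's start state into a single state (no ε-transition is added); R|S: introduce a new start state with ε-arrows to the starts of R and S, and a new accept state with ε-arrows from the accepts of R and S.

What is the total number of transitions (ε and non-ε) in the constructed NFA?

9

Per subexpression:
Each of the 5 symbol leaves contributes 1 transition (1 symbol, 0 ε).
  yzzy — 4 transitions (4 symbol, 0 ε)
  yzzy | z — 9 transitions (5 symbol, 4 ε)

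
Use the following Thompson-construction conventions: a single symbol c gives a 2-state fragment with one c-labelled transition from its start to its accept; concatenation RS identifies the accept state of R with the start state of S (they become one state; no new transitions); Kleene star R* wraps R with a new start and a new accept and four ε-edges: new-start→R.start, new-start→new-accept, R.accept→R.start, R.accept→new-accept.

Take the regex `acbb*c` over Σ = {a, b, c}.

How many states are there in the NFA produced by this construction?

8

Bottom-up over the parse tree:
Each of the 5 symbol leaves contributes a 2-state fragment.
  b* — 4 states
  acbb*c — 8 states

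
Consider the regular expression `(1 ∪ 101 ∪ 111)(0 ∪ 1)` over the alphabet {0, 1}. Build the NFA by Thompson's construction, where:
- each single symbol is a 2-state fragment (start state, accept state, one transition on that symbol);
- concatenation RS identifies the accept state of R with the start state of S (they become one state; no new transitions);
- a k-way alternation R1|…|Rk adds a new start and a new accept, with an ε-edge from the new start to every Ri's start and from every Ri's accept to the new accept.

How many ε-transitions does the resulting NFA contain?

Building bottom-up:
Each of the 9 symbol leaves contributes 0 ε-transitions.
  101 = 0 ε-transitions
  111 = 0 ε-transitions
  1 ∪ 101 ∪ 111 = 6 ε-transitions
  0 ∪ 1 = 4 ε-transitions
  (1 ∪ 101 ∪ 111)(0 ∪ 1) = 10 ε-transitions

10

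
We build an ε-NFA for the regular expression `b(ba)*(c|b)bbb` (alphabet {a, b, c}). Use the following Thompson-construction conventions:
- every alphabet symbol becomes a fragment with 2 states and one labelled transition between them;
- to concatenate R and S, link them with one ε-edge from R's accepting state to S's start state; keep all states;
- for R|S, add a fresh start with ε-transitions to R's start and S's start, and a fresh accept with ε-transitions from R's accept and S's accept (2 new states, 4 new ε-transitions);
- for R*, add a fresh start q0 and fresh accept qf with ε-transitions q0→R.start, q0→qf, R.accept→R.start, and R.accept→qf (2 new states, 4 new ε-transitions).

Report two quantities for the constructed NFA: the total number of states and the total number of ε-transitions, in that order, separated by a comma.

20, 14

Per subexpression:
Each of the 8 symbol leaves contributes 2 states and 0 ε-transitions.
  ba = 4 states, 1 ε-transition
  (ba)* = 6 states, 5 ε-transitions
  c|b = 6 states, 4 ε-transitions
  b(ba)*(c|b)bbb = 20 states, 14 ε-transitions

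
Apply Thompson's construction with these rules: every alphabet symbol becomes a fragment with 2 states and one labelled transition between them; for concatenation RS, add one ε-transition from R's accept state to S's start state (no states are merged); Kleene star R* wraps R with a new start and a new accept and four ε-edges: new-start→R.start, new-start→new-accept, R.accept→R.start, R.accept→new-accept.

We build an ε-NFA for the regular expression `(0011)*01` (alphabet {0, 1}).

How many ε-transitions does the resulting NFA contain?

9

Building bottom-up:
Each of the 6 symbol leaves contributes 0 ε-transitions.
  0011 : 3 ε-transitions
  (0011)* : 7 ε-transitions
  (0011)*01 : 9 ε-transitions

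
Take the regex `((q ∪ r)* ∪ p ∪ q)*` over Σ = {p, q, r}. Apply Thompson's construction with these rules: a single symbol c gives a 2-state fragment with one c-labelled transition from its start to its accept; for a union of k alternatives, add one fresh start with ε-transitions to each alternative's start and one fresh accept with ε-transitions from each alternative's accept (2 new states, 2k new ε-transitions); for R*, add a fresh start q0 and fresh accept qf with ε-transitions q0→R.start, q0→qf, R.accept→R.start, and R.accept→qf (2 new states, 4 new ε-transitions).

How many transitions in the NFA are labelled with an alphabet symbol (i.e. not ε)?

4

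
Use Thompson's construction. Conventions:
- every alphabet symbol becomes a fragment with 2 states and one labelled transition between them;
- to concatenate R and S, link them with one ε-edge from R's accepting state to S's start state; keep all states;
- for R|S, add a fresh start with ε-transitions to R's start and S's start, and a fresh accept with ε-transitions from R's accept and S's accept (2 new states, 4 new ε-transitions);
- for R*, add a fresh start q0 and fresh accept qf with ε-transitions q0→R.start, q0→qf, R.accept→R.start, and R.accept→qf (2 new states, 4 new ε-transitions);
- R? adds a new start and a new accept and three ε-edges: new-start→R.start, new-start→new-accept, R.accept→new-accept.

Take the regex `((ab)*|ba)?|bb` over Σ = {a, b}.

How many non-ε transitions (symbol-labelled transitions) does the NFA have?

6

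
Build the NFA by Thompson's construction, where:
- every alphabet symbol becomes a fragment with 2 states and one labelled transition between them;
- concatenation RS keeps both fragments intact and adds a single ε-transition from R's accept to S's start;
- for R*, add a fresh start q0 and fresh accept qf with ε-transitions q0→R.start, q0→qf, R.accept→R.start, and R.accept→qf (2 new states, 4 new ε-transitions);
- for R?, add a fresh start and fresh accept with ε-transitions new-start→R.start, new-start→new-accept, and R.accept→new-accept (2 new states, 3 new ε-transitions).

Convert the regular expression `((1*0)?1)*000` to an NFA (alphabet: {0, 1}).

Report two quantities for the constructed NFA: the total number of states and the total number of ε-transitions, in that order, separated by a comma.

18, 16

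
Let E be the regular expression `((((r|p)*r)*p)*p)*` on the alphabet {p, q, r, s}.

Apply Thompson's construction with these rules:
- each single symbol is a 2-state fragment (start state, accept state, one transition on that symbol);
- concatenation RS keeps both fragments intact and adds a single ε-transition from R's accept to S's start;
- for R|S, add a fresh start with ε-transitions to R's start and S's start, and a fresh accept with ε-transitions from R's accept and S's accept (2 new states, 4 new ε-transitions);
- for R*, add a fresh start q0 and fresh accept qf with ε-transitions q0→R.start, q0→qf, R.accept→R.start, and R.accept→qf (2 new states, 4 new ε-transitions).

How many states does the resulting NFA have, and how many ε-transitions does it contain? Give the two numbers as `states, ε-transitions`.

Per subexpression:
Each of the 5 symbol leaves contributes 2 states and 0 ε-transitions.
  r|p = 6 states, 4 ε-transitions
  (r|p)* = 8 states, 8 ε-transitions
  (r|p)*r = 10 states, 9 ε-transitions
  ((r|p)*r)* = 12 states, 13 ε-transitions
  ((r|p)*r)*p = 14 states, 14 ε-transitions
  (((r|p)*r)*p)* = 16 states, 18 ε-transitions
  (((r|p)*r)*p)*p = 18 states, 19 ε-transitions
  ((((r|p)*r)*p)*p)* = 20 states, 23 ε-transitions

20, 23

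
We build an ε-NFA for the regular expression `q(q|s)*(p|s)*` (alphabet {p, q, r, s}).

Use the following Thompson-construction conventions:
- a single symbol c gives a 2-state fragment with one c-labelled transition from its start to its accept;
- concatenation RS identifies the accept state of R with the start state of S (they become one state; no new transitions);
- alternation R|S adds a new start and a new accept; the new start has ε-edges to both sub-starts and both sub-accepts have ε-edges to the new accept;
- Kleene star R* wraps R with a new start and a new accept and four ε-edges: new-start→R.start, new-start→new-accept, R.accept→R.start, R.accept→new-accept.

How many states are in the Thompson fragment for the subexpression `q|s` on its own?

6

Fragment for `q|s`:
Each of the 2 symbol leaves contributes a 2-state fragment.
  q|s : 6 states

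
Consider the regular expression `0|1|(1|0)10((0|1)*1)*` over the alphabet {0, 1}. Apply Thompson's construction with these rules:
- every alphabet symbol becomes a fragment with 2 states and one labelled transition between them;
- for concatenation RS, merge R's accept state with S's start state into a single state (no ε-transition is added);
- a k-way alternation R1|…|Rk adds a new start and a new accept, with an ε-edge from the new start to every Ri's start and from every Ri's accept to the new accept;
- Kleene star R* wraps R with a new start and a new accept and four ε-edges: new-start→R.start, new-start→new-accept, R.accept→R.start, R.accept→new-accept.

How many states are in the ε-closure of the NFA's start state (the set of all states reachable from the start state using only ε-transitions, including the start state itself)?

Let C(F) = |ε-closure(F.start)| within fragment F, and note whether F accepts ε. Symbol fragments have C = 1 and do not accept ε. Then:
  1|0 : new start ε-reaches every alternative's start; none of them accept ε, so the new accept is not reached: |ε-closure| = 1 + 1 + 1 = 3
  0|1 : new start ε-reaches every alternative's start; none of them accept ε, so the new accept is not reached: |ε-closure| = 1 + 1 + 1 = 3
  (0|1)* : the star's fresh start ε-reaches both the body's start and the fresh accept: |ε-closure| = 2 + 3 = 5
  (0|1)*1 : the left operand accepts ε, so the closure extends into the next operand (the shared merged state is already counted); |ε-closure| = 5 + (1−1) = 5
  ((0|1)*1)* : the star's fresh start ε-reaches both the body's start and the fresh accept: |ε-closure| = 2 + 5 = 7
  (1|0)10((0|1)*1)* : |ε-closure| equals the left operand's closure size = 3 (its accept is not ε-reachable, so the closure stops there)
  0|1|(1|0)10((0|1)*1)* : |ε-closure| = 1 + 1 + 1 + 3 = 6 (the new accept is not ε-reachable since no branch accepts ε)

6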